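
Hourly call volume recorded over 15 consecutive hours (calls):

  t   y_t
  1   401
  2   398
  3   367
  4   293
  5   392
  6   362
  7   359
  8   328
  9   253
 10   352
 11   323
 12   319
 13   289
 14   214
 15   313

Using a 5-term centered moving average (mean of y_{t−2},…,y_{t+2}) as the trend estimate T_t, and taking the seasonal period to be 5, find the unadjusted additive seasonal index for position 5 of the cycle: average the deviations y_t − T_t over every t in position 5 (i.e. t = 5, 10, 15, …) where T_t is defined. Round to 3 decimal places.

Season position 5 occurs at t = 5, 10 (where T_t is defined).
t=5: T_5 = 354.60000; y_5 − T_5 = 392 − 354.60000 = 37.40000
t=10: T_10 = 315.00000; y_10 − T_10 = 352 − 315.00000 = 37.00000
Mean deviation: (37.40000 + 37.00000) / 2 = 37.200

37.200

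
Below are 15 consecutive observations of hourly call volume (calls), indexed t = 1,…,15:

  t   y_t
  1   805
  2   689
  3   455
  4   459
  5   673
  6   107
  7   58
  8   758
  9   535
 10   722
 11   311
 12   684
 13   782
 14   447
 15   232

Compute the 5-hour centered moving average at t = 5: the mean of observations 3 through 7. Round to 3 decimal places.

350.400

Sum of periods 3–7: 455 + 459 + 673 + 107 + 58 = 1752
Divide by 5: 1752 / 5 = 350.400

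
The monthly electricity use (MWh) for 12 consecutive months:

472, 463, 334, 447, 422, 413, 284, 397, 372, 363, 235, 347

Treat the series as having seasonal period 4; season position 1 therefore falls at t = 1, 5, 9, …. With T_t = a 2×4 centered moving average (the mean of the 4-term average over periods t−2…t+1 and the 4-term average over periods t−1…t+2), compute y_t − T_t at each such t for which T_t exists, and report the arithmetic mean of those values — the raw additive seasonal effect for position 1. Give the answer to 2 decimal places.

Season position 1 occurs at t = 5, 9 (where T_t is defined).
t=5: T_5 = 397.7500; y_5 − T_5 = 422 − 397.7500 = 24.2500
t=9: T_9 = 347.8750; y_9 − T_9 = 372 − 347.8750 = 24.1250
Mean deviation: (24.2500 + 24.1250) / 2 = 24.19

24.19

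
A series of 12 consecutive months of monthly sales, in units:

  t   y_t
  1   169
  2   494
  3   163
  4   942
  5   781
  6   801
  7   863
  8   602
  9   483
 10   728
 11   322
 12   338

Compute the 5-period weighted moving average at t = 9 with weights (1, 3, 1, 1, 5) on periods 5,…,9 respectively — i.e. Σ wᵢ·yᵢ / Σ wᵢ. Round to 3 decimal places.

Weighted sum: 1·781 + 3·801 + 1·863 + 1·602 + 5·483 = 781 + 2403 + 863 + 602 + 2415 = 7064
Weight total: 1 + 3 + 1 + 1 + 5 = 11
WMA = 7064 / 11 = 642.182

642.182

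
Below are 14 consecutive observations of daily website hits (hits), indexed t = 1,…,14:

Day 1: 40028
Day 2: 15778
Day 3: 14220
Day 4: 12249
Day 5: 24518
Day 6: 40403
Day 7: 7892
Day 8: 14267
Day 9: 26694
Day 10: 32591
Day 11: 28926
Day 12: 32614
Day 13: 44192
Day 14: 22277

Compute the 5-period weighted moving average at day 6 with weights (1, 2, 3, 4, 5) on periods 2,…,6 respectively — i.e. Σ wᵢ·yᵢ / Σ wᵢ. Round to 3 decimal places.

Weighted sum: 1·15778 + 2·14220 + 3·12249 + 4·24518 + 5·40403 = 15778 + 28440 + 36747 + 98072 + 202015 = 381052
Weight total: 1 + 2 + 3 + 4 + 5 = 15
WMA = 381052 / 15 = 25403.467

25403.467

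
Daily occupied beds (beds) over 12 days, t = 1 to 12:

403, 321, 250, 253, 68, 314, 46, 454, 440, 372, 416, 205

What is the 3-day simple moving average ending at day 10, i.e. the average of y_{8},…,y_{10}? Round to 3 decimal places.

Sum of periods 8–10: 454 + 440 + 372 = 1266
Divide by 3: 1266 / 3 = 422.000

422.000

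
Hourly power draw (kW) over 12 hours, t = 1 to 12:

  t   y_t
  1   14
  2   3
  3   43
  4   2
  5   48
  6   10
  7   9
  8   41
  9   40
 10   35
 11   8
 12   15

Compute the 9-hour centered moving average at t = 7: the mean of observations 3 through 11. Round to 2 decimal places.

26.22

Sum of periods 3–11: 43 + 2 + 48 + 10 + 9 + 41 + 40 + 35 + 8 = 236
Divide by 9: 236 / 9 = 26.22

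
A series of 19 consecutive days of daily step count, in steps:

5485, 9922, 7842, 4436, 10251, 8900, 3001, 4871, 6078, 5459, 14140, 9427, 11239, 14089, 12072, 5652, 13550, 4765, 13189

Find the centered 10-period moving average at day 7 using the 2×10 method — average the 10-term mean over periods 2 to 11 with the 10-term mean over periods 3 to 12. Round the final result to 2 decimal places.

Sum over 2–11: 9922 + 7842 + 4436 + 10251 + 8900 + 3001 + 4871 + 6078 + 5459 + 14140 = 74900
Sum over 3–12: 7842 + 4436 + 10251 + 8900 + 3001 + 4871 + 6078 + 5459 + 14140 + 9427 = 74405
CMA at t=7 = (74900 + 74405) / (2·10) = 149305 / 20 = 7465.25

7465.25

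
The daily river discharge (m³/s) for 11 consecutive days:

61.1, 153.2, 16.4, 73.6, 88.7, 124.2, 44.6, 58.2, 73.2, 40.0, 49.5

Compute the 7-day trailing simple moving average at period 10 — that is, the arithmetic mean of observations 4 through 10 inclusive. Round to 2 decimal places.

71.79

Sum of periods 4–10: 73.6 + 88.7 + 124.2 + 44.6 + 58.2 + 73.2 + 40.0 = 502.5
Divide by 7: 502.5 / 7 = 71.79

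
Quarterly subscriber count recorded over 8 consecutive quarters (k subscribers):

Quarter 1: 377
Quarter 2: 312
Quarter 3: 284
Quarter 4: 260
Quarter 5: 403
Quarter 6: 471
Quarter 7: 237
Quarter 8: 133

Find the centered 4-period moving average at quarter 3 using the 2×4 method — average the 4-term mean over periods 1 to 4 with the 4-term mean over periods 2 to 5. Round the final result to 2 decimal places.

311.50

Sum over 1–4: 377 + 312 + 284 + 260 = 1233
Sum over 2–5: 312 + 284 + 260 + 403 = 1259
CMA at t=3 = (1233 + 1259) / (2·4) = 2492 / 8 = 311.50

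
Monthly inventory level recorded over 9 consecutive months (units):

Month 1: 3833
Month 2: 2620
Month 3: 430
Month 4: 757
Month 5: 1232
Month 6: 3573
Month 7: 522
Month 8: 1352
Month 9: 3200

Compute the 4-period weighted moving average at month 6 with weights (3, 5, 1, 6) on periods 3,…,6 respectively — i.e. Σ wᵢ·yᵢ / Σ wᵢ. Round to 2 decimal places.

1849.67

Weighted sum: 3·430 + 5·757 + 1·1232 + 6·3573 = 1290 + 3785 + 1232 + 21438 = 27745
Weight total: 3 + 5 + 1 + 6 = 15
WMA = 27745 / 15 = 1849.67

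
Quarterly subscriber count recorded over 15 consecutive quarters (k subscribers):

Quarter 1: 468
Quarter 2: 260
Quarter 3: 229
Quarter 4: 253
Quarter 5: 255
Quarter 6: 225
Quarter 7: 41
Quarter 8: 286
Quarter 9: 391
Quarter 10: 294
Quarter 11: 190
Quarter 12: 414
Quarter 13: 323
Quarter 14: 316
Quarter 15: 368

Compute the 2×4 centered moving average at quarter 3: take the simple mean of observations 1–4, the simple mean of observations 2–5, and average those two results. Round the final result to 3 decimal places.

275.875

Sum over 1–4: 468 + 260 + 229 + 253 = 1210
Sum over 2–5: 260 + 229 + 253 + 255 = 997
CMA at t=3 = (1210 + 997) / (2·4) = 2207 / 8 = 275.875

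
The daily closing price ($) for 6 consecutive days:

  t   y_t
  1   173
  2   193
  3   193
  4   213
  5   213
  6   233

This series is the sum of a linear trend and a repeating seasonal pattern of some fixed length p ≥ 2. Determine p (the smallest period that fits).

First differences y_{t+1} − y_t: 20, 0, 20, 0, 20, …
The difference pattern repeats every 2 terms and not for any smaller step, so p = 2.

2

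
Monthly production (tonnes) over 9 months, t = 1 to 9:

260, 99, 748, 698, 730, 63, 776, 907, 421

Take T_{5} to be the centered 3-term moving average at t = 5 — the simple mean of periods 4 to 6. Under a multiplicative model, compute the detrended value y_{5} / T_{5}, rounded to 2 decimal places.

Trend T_5 = (698 + 730 + 63) / 3 = 1491/3 = 497.0000
Ratio to trend: 730 / 497.0000 = 1.47

1.47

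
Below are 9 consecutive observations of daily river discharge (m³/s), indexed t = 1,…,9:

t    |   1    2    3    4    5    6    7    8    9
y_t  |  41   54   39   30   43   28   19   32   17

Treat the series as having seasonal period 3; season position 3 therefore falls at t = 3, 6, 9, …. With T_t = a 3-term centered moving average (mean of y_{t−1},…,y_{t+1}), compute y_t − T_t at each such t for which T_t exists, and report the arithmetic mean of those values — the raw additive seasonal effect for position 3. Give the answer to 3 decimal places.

Season position 3 occurs at t = 3, 6 (where T_t is defined).
t=3: T_3 = 41.00000; y_3 − T_3 = 39 − 41.00000 = -2.00000
t=6: T_6 = 30.00000; y_6 − T_6 = 28 − 30.00000 = -2.00000
Mean deviation: (-2.00000 + -2.00000) / 2 = -2.000

-2.000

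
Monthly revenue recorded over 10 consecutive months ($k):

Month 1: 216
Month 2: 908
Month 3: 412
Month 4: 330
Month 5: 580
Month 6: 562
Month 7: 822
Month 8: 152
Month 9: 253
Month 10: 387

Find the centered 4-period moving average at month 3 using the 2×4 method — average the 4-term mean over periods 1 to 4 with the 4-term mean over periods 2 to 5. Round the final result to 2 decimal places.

512.00

Sum over 1–4: 216 + 908 + 412 + 330 = 1866
Sum over 2–5: 908 + 412 + 330 + 580 = 2230
CMA at t=3 = (1866 + 2230) / (2·4) = 4096 / 8 = 512.00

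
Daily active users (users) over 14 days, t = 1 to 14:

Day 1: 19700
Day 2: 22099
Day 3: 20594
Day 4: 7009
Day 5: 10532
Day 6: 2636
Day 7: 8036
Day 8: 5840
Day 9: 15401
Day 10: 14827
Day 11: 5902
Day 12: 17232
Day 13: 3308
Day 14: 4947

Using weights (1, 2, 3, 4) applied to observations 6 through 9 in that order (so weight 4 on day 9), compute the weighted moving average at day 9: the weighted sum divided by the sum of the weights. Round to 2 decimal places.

Weighted sum: 1·2636 + 2·8036 + 3·5840 + 4·15401 = 2636 + 16072 + 17520 + 61604 = 97832
Weight total: 1 + 2 + 3 + 4 = 10
WMA = 97832 / 10 = 9783.20

9783.20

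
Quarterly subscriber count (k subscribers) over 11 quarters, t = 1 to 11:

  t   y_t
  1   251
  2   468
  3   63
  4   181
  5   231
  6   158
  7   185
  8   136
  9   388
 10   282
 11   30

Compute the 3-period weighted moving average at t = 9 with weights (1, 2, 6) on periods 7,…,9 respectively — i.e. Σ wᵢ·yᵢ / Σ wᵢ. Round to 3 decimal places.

309.444

Weighted sum: 1·185 + 2·136 + 6·388 = 185 + 272 + 2328 = 2785
Weight total: 1 + 2 + 6 = 9
WMA = 2785 / 9 = 309.444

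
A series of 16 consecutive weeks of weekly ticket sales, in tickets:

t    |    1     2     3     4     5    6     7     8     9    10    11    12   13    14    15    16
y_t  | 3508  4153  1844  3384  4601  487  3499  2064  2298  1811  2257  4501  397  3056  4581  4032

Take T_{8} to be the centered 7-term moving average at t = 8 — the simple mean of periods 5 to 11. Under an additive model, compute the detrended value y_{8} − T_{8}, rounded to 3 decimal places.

-367.000

Trend T_8 = (4601 + 487 + 3499 + 2064 + 2298 + 1811 + 2257) / 7 = 17017/7 = 2431.00000
Detrended value: 2064 − 2431.00000 = -367.000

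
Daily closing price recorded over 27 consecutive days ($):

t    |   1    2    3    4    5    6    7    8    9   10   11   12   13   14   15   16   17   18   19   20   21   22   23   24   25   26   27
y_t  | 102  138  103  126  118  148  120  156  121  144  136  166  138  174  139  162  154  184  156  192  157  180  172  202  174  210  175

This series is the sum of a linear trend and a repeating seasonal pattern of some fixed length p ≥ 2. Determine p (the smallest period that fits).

6

First differences y_{t+1} − y_t: 36, -35, 23, -8, 30, -28, 36, -35, 23, -8, 30, -28, 36, -35, …
The difference pattern repeats every 6 terms and not for any smaller step, so p = 6.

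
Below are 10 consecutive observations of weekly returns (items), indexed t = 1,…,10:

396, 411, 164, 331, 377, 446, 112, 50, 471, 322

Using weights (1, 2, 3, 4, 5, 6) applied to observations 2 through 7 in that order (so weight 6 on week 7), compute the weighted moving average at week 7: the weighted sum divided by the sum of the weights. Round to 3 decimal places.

292.476

Weighted sum: 1·411 + 2·164 + 3·331 + 4·377 + 5·446 + 6·112 = 411 + 328 + 993 + 1508 + 2230 + 672 = 6142
Weight total: 1 + 2 + 3 + 4 + 5 + 6 = 21
WMA = 6142 / 21 = 292.476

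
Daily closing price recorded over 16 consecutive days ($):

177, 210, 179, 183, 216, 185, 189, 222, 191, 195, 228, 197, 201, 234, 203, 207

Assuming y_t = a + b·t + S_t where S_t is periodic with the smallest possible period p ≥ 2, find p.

3

First differences y_{t+1} − y_t: 33, -31, 4, 33, -31, 4, 33, -31, …
The difference pattern repeats every 3 terms and not for any smaller step, so p = 3.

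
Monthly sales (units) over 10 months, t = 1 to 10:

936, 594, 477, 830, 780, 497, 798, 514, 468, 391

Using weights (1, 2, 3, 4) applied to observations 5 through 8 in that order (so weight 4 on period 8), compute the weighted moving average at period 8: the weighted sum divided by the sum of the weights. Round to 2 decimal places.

622.40

Weighted sum: 1·780 + 2·497 + 3·798 + 4·514 = 780 + 994 + 2394 + 2056 = 6224
Weight total: 1 + 2 + 3 + 4 = 10
WMA = 6224 / 10 = 622.40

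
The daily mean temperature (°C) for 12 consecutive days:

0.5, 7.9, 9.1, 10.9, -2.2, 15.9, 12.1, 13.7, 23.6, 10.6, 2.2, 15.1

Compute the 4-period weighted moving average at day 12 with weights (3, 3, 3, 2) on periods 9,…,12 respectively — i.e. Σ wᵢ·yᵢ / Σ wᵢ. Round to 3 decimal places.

12.673

Weighted sum: 3·23.6 + 3·10.6 + 3·2.2 + 2·15.1 = 70.8 + 31.8 + 6.6 + 30.2 = 139.4
Weight total: 3 + 3 + 3 + 2 = 11
WMA = 139.4 / 11 = 12.673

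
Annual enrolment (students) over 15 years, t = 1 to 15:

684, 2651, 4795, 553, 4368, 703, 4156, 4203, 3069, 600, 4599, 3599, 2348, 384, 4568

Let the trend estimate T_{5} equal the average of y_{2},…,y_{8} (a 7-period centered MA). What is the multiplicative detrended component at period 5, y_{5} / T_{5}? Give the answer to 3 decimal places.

1.427

Trend T_5 = (2651 + 4795 + 553 + 4368 + 703 + 4156 + 4203) / 7 = 21429/7 = 3061.28571
Ratio to trend: 4368 / 3061.28571 = 1.427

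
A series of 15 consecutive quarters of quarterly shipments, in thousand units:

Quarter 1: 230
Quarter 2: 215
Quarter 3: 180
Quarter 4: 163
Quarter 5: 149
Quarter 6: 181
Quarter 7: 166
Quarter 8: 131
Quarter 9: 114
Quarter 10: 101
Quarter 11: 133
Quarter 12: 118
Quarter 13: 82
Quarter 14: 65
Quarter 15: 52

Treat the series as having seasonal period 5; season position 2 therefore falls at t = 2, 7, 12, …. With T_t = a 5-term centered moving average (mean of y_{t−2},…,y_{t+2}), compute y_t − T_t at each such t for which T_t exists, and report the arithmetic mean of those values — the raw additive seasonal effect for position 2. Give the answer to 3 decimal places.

18.000

Season position 2 occurs at t = 7, 12 (where T_t is defined).
t=7: T_7 = 148.20000; y_7 − T_7 = 166 − 148.20000 = 17.80000
t=12: T_12 = 99.80000; y_12 − T_12 = 118 − 99.80000 = 18.20000
Mean deviation: (17.80000 + 18.20000) / 2 = 18.000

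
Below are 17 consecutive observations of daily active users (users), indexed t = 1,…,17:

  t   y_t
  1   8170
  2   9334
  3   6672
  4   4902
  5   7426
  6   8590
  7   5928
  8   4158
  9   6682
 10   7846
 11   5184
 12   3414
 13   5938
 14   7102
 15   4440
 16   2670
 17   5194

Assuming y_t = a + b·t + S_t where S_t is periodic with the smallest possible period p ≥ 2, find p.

4

First differences y_{t+1} − y_t: 1164, -2662, -1770, 2524, 1164, -2662, -1770, 2524, 1164, -2662, …
The difference pattern repeats every 4 terms and not for any smaller step, so p = 4.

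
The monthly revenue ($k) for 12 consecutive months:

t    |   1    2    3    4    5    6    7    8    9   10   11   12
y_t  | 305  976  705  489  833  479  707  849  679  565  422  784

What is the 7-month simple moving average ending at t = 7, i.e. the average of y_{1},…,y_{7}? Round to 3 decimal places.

Sum of periods 1–7: 305 + 976 + 705 + 489 + 833 + 479 + 707 = 4494
Divide by 7: 4494 / 7 = 642.000

642.000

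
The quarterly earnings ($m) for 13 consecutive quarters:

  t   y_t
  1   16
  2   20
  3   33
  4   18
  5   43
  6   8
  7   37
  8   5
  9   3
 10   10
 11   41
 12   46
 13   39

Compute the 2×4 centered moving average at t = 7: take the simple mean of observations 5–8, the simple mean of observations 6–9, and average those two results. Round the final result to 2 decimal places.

18.25

Sum over 5–8: 43 + 8 + 37 + 5 = 93
Sum over 6–9: 8 + 37 + 5 + 3 = 53
CMA at t=7 = (93 + 53) / (2·4) = 146 / 8 = 18.25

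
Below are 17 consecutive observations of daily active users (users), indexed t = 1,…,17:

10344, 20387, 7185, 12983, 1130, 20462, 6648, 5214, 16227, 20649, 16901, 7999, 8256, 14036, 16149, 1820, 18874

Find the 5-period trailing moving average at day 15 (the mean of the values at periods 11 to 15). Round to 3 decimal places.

Sum of periods 11–15: 16901 + 7999 + 8256 + 14036 + 16149 = 63341
Divide by 5: 63341 / 5 = 12668.200

12668.200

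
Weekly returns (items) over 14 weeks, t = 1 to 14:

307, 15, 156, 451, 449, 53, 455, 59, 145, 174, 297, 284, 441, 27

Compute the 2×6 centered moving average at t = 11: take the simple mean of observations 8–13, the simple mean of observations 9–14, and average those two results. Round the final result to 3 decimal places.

230.667

Sum over 8–13: 59 + 145 + 174 + 297 + 284 + 441 = 1400
Sum over 9–14: 145 + 174 + 297 + 284 + 441 + 27 = 1368
CMA at t=11 = (1400 + 1368) / (2·6) = 2768 / 12 = 230.667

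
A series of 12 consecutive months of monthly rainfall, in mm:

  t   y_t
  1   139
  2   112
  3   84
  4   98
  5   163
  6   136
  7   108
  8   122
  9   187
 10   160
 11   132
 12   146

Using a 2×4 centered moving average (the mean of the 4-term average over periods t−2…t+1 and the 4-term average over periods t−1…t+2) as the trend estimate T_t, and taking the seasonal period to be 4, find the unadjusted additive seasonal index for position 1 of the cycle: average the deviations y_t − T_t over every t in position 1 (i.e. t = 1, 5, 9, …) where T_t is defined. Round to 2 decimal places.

39.75

Season position 1 occurs at t = 5, 9 (where T_t is defined).
t=5: T_5 = 123.2500; y_5 − T_5 = 163 − 123.2500 = 39.7500
t=9: T_9 = 147.2500; y_9 − T_9 = 187 − 147.2500 = 39.7500
Mean deviation: (39.7500 + 39.7500) / 2 = 39.75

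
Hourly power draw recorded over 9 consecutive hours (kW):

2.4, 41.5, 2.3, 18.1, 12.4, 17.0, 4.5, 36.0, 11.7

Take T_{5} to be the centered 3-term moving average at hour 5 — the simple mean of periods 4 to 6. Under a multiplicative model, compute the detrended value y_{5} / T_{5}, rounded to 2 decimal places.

0.78

Trend T_5 = (18.1 + 12.4 + 17.0) / 3 = 47.5/3 = 15.8333
Ratio to trend: 12.4 / 15.8333 = 0.78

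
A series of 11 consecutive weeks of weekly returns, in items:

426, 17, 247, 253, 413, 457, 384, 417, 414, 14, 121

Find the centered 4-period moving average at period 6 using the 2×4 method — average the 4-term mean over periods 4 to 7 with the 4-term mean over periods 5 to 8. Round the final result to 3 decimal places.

Sum over 4–7: 253 + 413 + 457 + 384 = 1507
Sum over 5–8: 413 + 457 + 384 + 417 = 1671
CMA at t=6 = (1507 + 1671) / (2·4) = 3178 / 8 = 397.250

397.250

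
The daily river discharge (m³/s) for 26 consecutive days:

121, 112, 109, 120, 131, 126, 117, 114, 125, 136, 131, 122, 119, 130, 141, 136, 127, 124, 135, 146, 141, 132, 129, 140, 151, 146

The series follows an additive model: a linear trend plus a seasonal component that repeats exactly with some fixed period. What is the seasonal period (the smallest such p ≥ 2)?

5

First differences y_{t+1} − y_t: -9, -3, 11, 11, -5, -9, -3, 11, 11, -5, -9, -3, …
The difference pattern repeats every 5 terms and not for any smaller step, so p = 5.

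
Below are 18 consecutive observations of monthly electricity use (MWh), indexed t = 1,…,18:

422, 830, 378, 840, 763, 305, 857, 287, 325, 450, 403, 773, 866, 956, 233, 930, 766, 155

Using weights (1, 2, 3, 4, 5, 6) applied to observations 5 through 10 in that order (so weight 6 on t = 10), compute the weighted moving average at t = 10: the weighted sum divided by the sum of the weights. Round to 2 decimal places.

448.43

Weighted sum: 1·763 + 2·305 + 3·857 + 4·287 + 5·325 + 6·450 = 763 + 610 + 2571 + 1148 + 1625 + 2700 = 9417
Weight total: 1 + 2 + 3 + 4 + 5 + 6 = 21
WMA = 9417 / 21 = 448.43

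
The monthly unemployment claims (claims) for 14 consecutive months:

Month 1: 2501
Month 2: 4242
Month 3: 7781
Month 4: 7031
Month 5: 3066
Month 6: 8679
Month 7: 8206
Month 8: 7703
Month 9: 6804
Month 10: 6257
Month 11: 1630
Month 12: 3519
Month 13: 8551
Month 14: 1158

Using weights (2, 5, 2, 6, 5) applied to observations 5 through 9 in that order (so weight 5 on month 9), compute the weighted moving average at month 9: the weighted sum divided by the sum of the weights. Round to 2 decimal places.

7308.85

Weighted sum: 2·3066 + 5·8679 + 2·8206 + 6·7703 + 5·6804 = 6132 + 43395 + 16412 + 46218 + 34020 = 146177
Weight total: 2 + 5 + 2 + 6 + 5 = 20
WMA = 146177 / 20 = 7308.85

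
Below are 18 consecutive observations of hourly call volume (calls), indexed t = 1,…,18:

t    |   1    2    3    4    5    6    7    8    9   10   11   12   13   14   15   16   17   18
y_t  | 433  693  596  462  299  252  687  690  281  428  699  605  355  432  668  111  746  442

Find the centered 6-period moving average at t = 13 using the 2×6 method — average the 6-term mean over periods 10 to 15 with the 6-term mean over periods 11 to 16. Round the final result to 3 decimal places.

Sum over 10–15: 428 + 699 + 605 + 355 + 432 + 668 = 3187
Sum over 11–16: 699 + 605 + 355 + 432 + 668 + 111 = 2870
CMA at t=13 = (3187 + 2870) / (2·6) = 6057 / 12 = 504.750

504.750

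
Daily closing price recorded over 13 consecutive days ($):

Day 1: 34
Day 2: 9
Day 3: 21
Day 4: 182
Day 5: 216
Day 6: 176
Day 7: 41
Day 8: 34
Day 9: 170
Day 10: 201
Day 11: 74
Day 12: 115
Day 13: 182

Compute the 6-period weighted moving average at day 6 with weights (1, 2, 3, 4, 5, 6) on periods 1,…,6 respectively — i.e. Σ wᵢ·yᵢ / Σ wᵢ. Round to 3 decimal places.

Weighted sum: 1·34 + 2·9 + 3·21 + 4·182 + 5·216 + 6·176 = 34 + 18 + 63 + 728 + 1080 + 1056 = 2979
Weight total: 1 + 2 + 3 + 4 + 5 + 6 = 21
WMA = 2979 / 21 = 141.857

141.857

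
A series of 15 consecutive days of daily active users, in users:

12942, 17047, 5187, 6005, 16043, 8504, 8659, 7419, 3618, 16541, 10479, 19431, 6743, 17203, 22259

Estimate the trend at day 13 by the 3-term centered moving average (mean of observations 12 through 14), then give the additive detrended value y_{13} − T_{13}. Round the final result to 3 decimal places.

-7716.000

Trend T_13 = (19431 + 6743 + 17203) / 3 = 43377/3 = 14459.00000
Detrended value: 6743 − 14459.00000 = -7716.000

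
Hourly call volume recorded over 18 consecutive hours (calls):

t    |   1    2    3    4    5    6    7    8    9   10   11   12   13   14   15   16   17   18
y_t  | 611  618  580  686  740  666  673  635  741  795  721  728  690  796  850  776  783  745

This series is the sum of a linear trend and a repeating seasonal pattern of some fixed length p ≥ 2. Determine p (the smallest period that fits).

5

First differences y_{t+1} − y_t: 7, -38, 106, 54, -74, 7, -38, 106, 54, -74, 7, -38, …
The difference pattern repeats every 5 terms and not for any smaller step, so p = 5.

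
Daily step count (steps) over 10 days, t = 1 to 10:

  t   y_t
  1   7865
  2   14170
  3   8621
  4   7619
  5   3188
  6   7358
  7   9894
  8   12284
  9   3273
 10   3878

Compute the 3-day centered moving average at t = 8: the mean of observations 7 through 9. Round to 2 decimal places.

Sum of periods 7–9: 9894 + 12284 + 3273 = 25451
Divide by 3: 25451 / 3 = 8483.67

8483.67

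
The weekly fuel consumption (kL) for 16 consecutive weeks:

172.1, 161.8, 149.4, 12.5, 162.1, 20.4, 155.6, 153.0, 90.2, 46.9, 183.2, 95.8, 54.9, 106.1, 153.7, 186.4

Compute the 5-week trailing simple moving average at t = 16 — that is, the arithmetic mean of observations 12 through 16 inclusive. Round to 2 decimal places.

119.38

Sum of periods 12–16: 95.8 + 54.9 + 106.1 + 153.7 + 186.4 = 596.9
Divide by 5: 596.9 / 5 = 119.38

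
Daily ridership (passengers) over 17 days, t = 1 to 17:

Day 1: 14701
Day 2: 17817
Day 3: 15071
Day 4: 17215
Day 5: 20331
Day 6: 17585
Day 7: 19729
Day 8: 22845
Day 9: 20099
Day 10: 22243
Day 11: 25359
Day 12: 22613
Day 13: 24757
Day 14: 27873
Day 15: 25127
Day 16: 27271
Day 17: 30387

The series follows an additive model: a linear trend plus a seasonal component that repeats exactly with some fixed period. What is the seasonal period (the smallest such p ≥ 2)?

First differences y_{t+1} − y_t: 3116, -2746, 2144, 3116, -2746, 2144, 3116, -2746, …
The difference pattern repeats every 3 terms and not for any smaller step, so p = 3.

3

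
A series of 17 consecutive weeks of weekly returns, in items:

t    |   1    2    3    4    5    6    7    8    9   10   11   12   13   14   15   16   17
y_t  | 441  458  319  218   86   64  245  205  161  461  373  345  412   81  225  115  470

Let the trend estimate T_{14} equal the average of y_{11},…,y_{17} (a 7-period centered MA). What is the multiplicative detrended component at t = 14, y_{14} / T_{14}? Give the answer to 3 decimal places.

Trend T_14 = (373 + 345 + 412 + 81 + 225 + 115 + 470) / 7 = 2021/7 = 288.71429
Ratio to trend: 81 / 288.71429 = 0.281

0.281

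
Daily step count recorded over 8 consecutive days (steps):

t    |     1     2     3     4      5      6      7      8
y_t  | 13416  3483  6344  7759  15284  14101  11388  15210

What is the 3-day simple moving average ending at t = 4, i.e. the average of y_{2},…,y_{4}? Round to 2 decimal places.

5862.00

Sum of periods 2–4: 3483 + 6344 + 7759 = 17586
Divide by 3: 17586 / 3 = 5862.00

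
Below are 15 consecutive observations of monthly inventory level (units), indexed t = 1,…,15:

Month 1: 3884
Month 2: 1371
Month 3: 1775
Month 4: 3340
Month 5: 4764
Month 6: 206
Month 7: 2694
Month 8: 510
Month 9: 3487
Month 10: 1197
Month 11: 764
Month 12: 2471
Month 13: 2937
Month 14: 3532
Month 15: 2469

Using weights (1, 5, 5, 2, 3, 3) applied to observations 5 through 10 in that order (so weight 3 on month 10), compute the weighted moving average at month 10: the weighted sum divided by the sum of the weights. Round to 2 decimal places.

Weighted sum: 1·4764 + 5·206 + 5·2694 + 2·510 + 3·3487 + 3·1197 = 4764 + 1030 + 13470 + 1020 + 10461 + 3591 = 34336
Weight total: 1 + 5 + 5 + 2 + 3 + 3 = 19
WMA = 34336 / 19 = 1807.16

1807.16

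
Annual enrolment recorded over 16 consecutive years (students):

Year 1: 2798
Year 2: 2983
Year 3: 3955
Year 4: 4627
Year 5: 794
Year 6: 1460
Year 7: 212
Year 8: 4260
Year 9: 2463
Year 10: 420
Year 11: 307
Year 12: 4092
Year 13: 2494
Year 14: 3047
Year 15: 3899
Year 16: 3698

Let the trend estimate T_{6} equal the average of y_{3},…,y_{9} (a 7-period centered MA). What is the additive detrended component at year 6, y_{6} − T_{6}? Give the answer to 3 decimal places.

-1078.714

Trend T_6 = (3955 + 4627 + 794 + 1460 + 212 + 4260 + 2463) / 7 = 17771/7 = 2538.71429
Detrended value: 1460 − 2538.71429 = -1078.714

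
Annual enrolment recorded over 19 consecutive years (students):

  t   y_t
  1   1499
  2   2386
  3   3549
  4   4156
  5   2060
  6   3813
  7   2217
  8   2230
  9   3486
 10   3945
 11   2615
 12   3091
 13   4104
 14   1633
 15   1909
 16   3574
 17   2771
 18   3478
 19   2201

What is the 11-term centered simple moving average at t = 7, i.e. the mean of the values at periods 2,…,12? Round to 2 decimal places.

3049.82

Sum of periods 2–12: 2386 + 3549 + 4156 + 2060 + 3813 + 2217 + 2230 + 3486 + 3945 + 2615 + 3091 = 33548
Divide by 11: 33548 / 11 = 3049.82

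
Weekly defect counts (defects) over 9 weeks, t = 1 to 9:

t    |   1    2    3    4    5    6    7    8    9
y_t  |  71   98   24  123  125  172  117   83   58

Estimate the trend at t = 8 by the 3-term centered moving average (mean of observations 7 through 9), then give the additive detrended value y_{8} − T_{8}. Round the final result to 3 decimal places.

-3.000

Trend T_8 = (117 + 83 + 58) / 3 = 258/3 = 86.00000
Detrended value: 83 − 86.00000 = -3.000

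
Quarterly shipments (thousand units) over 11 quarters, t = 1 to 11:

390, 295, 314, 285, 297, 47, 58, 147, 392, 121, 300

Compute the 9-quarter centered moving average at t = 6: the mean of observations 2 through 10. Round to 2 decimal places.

Sum of periods 2–10: 295 + 314 + 285 + 297 + 47 + 58 + 147 + 392 + 121 = 1956
Divide by 9: 1956 / 9 = 217.33

217.33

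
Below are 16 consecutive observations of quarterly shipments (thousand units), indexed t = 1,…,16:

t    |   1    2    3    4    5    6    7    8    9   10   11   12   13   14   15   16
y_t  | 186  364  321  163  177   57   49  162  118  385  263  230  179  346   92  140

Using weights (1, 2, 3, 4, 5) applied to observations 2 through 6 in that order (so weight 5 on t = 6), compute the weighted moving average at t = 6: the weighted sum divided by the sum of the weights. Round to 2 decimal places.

Weighted sum: 1·364 + 2·321 + 3·163 + 4·177 + 5·57 = 364 + 642 + 489 + 708 + 285 = 2488
Weight total: 1 + 2 + 3 + 4 + 5 = 15
WMA = 2488 / 15 = 165.87

165.87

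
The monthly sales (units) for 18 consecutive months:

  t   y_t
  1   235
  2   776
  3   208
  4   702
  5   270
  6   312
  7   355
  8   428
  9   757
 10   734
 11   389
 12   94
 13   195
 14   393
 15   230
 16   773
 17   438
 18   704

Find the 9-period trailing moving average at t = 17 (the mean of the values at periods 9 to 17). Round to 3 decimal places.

Sum of periods 9–17: 757 + 734 + 389 + 94 + 195 + 393 + 230 + 773 + 438 = 4003
Divide by 9: 4003 / 9 = 444.778

444.778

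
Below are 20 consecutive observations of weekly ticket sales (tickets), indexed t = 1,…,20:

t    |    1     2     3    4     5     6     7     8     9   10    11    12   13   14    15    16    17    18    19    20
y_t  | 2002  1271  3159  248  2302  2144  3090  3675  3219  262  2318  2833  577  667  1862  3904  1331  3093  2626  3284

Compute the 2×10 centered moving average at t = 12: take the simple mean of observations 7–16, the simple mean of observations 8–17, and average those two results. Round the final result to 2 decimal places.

Sum over 7–16: 3090 + 3675 + 3219 + 262 + 2318 + 2833 + 577 + 667 + 1862 + 3904 = 22407
Sum over 8–17: 3675 + 3219 + 262 + 2318 + 2833 + 577 + 667 + 1862 + 3904 + 1331 = 20648
CMA at t=12 = (22407 + 20648) / (2·10) = 43055 / 20 = 2152.75

2152.75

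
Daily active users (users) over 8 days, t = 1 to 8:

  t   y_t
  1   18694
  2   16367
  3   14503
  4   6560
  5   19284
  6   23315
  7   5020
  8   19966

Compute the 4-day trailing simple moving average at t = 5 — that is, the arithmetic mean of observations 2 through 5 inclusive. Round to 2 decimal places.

Sum of periods 2–5: 16367 + 14503 + 6560 + 19284 = 56714
Divide by 4: 56714 / 4 = 14178.50

14178.50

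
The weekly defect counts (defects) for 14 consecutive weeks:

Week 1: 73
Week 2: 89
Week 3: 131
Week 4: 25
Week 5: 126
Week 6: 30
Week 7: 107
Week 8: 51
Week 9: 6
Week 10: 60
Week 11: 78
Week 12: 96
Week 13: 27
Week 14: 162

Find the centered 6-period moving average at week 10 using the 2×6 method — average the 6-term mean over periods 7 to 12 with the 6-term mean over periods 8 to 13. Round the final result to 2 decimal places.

59.67

Sum over 7–12: 107 + 51 + 6 + 60 + 78 + 96 = 398
Sum over 8–13: 51 + 6 + 60 + 78 + 96 + 27 = 318
CMA at t=10 = (398 + 318) / (2·6) = 716 / 12 = 59.67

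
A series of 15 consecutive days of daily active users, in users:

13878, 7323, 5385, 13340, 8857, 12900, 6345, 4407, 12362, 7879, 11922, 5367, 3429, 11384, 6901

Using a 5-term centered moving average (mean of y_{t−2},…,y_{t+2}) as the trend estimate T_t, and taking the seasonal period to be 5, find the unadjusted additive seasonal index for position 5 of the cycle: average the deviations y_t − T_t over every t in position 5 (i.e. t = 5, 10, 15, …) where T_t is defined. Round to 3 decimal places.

-508.400

Season position 5 occurs at t = 5, 10 (where T_t is defined).
t=5: T_5 = 9365.40000; y_5 − T_5 = 8857 − 9365.40000 = -508.40000
t=10: T_10 = 8387.40000; y_10 − T_10 = 7879 − 8387.40000 = -508.40000
Mean deviation: (-508.40000 + -508.40000) / 2 = -508.400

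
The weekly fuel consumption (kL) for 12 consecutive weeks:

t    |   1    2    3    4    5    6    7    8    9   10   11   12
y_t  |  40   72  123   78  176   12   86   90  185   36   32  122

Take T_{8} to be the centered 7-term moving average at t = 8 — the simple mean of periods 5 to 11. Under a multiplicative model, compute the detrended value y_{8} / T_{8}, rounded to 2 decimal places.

1.02

Trend T_8 = (176 + 12 + 86 + 90 + 185 + 36 + 32) / 7 = 617/7 = 88.1429
Ratio to trend: 90 / 88.1429 = 1.02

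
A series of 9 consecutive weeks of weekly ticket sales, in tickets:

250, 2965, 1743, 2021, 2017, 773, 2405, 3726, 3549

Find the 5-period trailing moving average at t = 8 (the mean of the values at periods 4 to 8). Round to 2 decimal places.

2188.40

Sum of periods 4–8: 2021 + 2017 + 773 + 2405 + 3726 = 10942
Divide by 5: 10942 / 5 = 2188.40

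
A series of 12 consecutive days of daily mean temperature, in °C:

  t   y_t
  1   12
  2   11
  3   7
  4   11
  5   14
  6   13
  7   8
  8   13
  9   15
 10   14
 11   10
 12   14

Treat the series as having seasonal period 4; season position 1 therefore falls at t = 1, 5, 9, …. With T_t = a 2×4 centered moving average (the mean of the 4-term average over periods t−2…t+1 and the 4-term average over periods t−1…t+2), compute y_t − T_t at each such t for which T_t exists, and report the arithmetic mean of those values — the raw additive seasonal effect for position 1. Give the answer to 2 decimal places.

2.44

Season position 1 occurs at t = 5, 9 (where T_t is defined).
t=5: T_5 = 11.3750; y_5 − T_5 = 14 − 11.3750 = 2.6250
t=9: T_9 = 12.7500; y_9 − T_9 = 15 − 12.7500 = 2.2500
Mean deviation: (2.6250 + 2.2500) / 2 = 2.44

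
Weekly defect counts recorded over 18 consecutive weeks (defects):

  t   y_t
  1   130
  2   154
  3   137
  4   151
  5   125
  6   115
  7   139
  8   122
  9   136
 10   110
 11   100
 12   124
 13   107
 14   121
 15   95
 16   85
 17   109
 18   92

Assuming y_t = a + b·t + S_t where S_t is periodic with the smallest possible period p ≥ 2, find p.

5

First differences y_{t+1} − y_t: 24, -17, 14, -26, -10, 24, -17, 14, -26, -10, 24, -17, …
The difference pattern repeats every 5 terms and not for any smaller step, so p = 5.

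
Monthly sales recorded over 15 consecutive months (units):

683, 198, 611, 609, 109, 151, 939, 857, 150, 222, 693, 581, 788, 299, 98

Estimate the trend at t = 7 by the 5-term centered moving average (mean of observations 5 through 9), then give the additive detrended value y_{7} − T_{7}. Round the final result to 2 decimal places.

Trend T_7 = (109 + 151 + 939 + 857 + 150) / 5 = 2206/5 = 441.2000
Detrended value: 939 − 441.2000 = 497.80

497.80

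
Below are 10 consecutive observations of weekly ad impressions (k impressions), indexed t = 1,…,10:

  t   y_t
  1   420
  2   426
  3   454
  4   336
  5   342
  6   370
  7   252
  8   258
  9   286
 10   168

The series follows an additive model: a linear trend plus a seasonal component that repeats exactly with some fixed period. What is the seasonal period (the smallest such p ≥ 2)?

First differences y_{t+1} − y_t: 6, 28, -118, 6, 28, -118, 6, 28, …
The difference pattern repeats every 3 terms and not for any smaller step, so p = 3.

3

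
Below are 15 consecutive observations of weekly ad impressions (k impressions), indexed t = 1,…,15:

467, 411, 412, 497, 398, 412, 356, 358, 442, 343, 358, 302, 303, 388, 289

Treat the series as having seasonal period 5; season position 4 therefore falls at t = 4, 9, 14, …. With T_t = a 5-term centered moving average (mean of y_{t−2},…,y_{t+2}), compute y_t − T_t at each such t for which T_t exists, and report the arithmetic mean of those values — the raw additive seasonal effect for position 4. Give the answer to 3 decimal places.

70.800

Season position 4 occurs at t = 4, 9 (where T_t is defined).
t=4: T_4 = 426.00000; y_4 − T_4 = 497 − 426.00000 = 71.00000
t=9: T_9 = 371.40000; y_9 − T_9 = 442 − 371.40000 = 70.60000
Mean deviation: (71.00000 + 70.60000) / 2 = 70.800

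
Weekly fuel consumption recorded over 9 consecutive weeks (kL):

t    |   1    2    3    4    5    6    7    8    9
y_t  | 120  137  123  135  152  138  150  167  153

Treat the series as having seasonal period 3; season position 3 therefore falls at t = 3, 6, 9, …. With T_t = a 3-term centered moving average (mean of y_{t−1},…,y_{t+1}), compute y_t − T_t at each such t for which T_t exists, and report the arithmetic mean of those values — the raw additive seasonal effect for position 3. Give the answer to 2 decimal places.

Season position 3 occurs at t = 3, 6 (where T_t is defined).
t=3: T_3 = 131.6667; y_3 − T_3 = 123 − 131.6667 = -8.6667
t=6: T_6 = 146.6667; y_6 − T_6 = 138 − 146.6667 = -8.6667
Mean deviation: (-8.6667 + -8.6667) / 2 = -8.67

-8.67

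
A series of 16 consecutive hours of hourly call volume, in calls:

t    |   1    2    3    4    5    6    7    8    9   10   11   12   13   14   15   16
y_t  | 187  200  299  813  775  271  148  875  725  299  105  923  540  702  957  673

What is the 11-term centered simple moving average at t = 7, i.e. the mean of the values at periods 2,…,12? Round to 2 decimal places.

493.91

Sum of periods 2–12: 200 + 299 + 813 + 775 + 271 + 148 + 875 + 725 + 299 + 105 + 923 = 5433
Divide by 11: 5433 / 11 = 493.91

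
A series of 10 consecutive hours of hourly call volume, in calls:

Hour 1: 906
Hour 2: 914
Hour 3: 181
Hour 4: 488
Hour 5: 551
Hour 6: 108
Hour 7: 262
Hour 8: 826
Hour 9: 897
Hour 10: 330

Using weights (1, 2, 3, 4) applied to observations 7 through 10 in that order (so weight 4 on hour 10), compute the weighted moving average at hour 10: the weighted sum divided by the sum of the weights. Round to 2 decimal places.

592.50

Weighted sum: 1·262 + 2·826 + 3·897 + 4·330 = 262 + 1652 + 2691 + 1320 = 5925
Weight total: 1 + 2 + 3 + 4 = 10
WMA = 5925 / 10 = 592.50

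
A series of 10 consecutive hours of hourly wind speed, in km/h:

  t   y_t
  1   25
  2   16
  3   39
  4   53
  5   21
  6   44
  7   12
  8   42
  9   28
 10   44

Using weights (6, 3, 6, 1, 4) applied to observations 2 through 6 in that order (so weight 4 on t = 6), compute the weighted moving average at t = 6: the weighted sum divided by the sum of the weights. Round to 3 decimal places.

36.400

Weighted sum: 6·16 + 3·39 + 6·53 + 1·21 + 4·44 = 96 + 117 + 318 + 21 + 176 = 728
Weight total: 6 + 3 + 6 + 1 + 4 = 20
WMA = 728 / 20 = 36.400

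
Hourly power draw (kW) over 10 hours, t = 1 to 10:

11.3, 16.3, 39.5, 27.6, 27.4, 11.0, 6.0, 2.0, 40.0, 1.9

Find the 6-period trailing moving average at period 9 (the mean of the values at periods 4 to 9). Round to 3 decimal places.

Sum of periods 4–9: 27.6 + 27.4 + 11.0 + 6.0 + 2.0 + 40.0 = 114.0
Divide by 6: 114.0 / 6 = 19.000

19.000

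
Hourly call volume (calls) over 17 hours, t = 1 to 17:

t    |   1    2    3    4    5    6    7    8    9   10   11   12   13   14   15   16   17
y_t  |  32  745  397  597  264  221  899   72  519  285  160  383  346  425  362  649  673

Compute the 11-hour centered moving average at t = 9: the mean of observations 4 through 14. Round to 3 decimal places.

379.182

Sum of periods 4–14: 597 + 264 + 221 + 899 + 72 + 519 + 285 + 160 + 383 + 346 + 425 = 4171
Divide by 11: 4171 / 11 = 379.182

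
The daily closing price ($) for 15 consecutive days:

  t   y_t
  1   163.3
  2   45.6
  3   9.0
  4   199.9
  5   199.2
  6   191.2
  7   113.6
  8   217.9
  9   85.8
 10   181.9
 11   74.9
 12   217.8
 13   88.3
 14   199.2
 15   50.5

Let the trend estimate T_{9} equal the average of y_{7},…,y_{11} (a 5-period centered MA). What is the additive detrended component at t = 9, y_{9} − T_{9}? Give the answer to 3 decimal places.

Trend T_9 = (113.6 + 217.9 + 85.8 + 181.9 + 74.9) / 5 = 674.1/5 = 134.82000
Detrended value: 85.8 − 134.82000 = -49.020

-49.020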